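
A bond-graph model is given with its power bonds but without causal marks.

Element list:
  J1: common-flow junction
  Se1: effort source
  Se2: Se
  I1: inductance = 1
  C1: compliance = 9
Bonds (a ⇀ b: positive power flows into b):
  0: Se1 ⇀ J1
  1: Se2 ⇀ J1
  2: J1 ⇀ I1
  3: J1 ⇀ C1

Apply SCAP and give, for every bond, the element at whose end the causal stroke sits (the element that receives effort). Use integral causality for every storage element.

#0 →J1  (Se1 (Se) sets effort on bond)
#1 →J1  (Se2 (Se) sets effort on bond)
#2 →I1  (prefer integral on I1)
#3 →J1  (J1: bond 2 brought flow, rest push out)

bond 0 |J1
bond 1 |J1
bond 2 |I1
bond 3 |J1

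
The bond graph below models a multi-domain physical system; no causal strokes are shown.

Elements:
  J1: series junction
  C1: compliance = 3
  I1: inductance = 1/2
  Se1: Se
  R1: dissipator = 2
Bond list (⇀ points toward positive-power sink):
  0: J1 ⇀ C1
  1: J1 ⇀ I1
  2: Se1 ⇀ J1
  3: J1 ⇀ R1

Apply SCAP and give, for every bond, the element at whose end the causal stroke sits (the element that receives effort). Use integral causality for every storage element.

#2 stroke→J1  (Se1 (Se) sets effort on bond)
#0 stroke→J1  (prefer integral on C1)
#1 stroke→I1  (I1 outputs flow p/I1)
#3 stroke→J1  (J1 flow already set via bond 1)

#0 stroke at J1
#1 stroke at I1
#2 stroke at J1
#3 stroke at J1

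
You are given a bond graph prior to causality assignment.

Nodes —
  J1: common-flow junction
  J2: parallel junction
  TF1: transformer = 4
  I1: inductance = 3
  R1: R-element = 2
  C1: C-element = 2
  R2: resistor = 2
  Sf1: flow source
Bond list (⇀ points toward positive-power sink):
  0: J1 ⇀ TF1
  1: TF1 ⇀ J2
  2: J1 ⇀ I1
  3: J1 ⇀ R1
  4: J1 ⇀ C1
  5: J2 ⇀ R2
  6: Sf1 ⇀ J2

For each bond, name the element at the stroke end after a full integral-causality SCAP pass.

b6 |Sf1  (Sf1 (Sf) sets flow on bond)
b2 |I1  (I1 outputs flow p/I1)
b0 |J1  (J1 flow already set via bond 2)
b3 |J1  (J1 flow already set via bond 2)
b4 |J1  (common-f at J1 fixed by 2)
b1 |TF1  (TF TF1: opposite of bond 0)
b5 |J2  (only one effort-in slot at J2)

b0 →J1
b1 →TF1
b2 →I1
b3 →J1
b4 →J1
b5 →J2
b6 →Sf1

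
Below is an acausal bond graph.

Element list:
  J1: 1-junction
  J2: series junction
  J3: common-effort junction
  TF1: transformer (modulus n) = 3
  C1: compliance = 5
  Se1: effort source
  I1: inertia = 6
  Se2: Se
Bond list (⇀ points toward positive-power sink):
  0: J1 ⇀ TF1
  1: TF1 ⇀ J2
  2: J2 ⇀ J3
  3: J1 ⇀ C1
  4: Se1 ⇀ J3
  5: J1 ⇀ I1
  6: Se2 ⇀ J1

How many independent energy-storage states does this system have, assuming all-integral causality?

β4 stroke→J3  (Se1 (Se) sets effort on bond)
β6 stroke→J1  (source Se2 imposes e)
β2 stroke→J2  (common-e at J3 fixed by 4)
β1 stroke→TF1  (J2: last free bond brings flow in)
β0 stroke→J1  (through TF1, causality passes straight; one stroke at TF1)
β3 stroke→J1  (C1 integral (e out))
β5 stroke→I1  (closing 1-jn rule on J1)

2  (C1, I1 all integral)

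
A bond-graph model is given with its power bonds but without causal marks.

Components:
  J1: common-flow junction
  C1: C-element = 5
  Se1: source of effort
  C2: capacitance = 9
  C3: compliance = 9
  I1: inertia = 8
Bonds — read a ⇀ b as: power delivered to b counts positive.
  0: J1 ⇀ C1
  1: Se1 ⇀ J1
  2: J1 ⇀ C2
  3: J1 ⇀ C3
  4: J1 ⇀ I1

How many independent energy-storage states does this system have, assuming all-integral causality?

b1 →J1  (Se1 (Se) sets effort on bond)
b0 →J1  (C1 outputs effort q/C1)
b2 →J1  (C2 integral (e out))
b3 →J1  (prefer integral on C3)
b4 →I1  (only one flow-in slot at J1)

4  (C1, C2, C3, I1 all integral)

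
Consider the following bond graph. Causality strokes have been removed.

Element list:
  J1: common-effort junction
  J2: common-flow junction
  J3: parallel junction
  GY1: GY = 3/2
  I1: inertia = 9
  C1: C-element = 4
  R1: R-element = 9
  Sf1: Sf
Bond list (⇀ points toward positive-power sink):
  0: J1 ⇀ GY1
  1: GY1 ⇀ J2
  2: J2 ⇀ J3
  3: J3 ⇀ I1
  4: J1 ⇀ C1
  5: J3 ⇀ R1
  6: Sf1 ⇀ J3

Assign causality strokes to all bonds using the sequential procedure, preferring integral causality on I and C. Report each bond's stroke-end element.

#0 stroke at GY1
#1 stroke at GY1
#2 stroke at J2
#3 stroke at I1
#4 stroke at J1
#5 stroke at J3
#6 stroke at Sf1

β6 |Sf1  (Sf1 fixes flow; stroke at Sf1)
β3 |I1  (I1 outputs flow p/I1)
β4 |J1  (C1 integral (e out))
β0 |GY1  (common-e at J1 fixed by 4)
β1 |GY1  (GY GY1: same side as bond 0)
β2 |J2  (J2 flow already set via bond 1)
β5 |J3  (J3: last free bond brings effort in)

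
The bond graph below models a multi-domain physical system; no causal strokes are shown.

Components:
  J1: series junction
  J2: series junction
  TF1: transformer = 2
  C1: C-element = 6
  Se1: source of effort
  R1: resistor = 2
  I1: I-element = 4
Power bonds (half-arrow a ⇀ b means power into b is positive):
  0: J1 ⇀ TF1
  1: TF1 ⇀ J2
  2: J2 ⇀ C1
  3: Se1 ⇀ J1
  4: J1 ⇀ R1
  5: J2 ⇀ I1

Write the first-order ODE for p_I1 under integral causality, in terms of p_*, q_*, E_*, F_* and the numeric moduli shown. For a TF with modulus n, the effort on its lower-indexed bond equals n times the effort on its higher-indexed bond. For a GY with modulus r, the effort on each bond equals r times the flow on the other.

β3 |J1  (Se1 (Se) sets effort on bond)
β2 |J2  (C1 integral (e out))
β5 |I1  (I1 integral (f out))
β1 |J2  (J2 flow already set via bond 5)
β0 |TF1  (through TF1, causality passes straight; one stroke at TF1)
β4 |J1  (J1: bond 0 brought flow, rest push out)

dp_I1/dt = E_Se1/2 - p_I1/8 - q_C1/6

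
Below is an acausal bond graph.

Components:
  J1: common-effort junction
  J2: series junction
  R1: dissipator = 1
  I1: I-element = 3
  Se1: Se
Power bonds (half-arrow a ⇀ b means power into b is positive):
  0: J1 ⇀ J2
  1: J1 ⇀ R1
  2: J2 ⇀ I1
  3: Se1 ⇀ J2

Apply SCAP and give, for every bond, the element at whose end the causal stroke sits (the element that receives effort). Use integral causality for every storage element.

bond 3 →J2  (Se1 fixes effort; stroke away)
bond 2 →I1  (I1 integral (f out))
bond 0 →J2  (J2 flow already set via bond 2)
bond 1 →J1  (closing 0-jn rule on J1)

β0 stroke at J2
β1 stroke at J1
β2 stroke at I1
β3 stroke at J2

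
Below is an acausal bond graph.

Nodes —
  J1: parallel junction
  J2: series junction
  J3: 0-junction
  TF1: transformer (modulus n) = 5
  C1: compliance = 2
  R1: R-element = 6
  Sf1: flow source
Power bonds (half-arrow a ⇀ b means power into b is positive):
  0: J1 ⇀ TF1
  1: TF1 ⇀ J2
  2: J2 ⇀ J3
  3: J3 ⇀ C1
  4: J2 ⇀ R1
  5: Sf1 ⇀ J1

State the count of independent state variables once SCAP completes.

#5 stroke→Sf1  (source Sf1 imposes f)
#0 stroke→J1  (only one effort-in slot at J1)
#1 stroke→TF1  (TF TF1: opposite of bond 0)
#2 stroke→J2  (J2 flow already set via bond 1)
#4 stroke→J2  (J2 flow already set via bond 1)
#3 stroke→J3  (J3 needs exactly one e-in)

1  (C1 all integral)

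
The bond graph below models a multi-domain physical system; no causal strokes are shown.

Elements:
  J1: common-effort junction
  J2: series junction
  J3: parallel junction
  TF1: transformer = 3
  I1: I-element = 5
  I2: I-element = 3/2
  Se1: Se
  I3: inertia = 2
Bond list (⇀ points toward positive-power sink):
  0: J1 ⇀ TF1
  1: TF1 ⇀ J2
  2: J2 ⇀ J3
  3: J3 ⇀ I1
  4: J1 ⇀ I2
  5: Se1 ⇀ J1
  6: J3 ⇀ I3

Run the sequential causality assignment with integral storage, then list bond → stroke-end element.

bond 0 |TF1
bond 1 |J2
bond 2 |J3
bond 3 |I1
bond 4 |I2
bond 5 |J1
bond 6 |I3

#5 stroke at J1  (Se1 (Se) sets effort on bond)
#0 stroke at TF1  (common-e at J1 fixed by 5)
#4 stroke at I2  (common-e at J1 fixed by 5)
#1 stroke at J2  (TF1: transformer flips bond 0)
#2 stroke at J3  (closing 1-jn rule on J2)
#3 stroke at I1  (J3 effort already set via bond 2)
#6 stroke at I3  (0-jn J3 has e-setter on 2)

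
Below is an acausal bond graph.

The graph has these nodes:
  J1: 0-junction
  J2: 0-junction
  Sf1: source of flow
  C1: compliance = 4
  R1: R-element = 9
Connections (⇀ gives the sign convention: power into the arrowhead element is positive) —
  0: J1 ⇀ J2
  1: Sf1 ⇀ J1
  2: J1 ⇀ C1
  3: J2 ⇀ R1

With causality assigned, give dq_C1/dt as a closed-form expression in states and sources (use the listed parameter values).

dq_C1/dt = F_Sf1 - q_C1/36

#1 →Sf1  (source Sf1 imposes f)
#2 →J1  (C1 outputs effort q/C1)
#0 →J2  (J1 effort already set via bond 2)
#3 →R1  (J2: bond 0 brought effort, rest push out)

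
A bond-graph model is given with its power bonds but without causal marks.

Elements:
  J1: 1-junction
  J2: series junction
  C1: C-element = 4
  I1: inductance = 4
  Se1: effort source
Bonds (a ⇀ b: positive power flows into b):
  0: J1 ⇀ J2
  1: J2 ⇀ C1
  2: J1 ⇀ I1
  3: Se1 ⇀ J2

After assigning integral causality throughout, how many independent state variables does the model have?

2  (C1, I1 all integral)

b3 stroke at J2  (source Se1 imposes e)
b1 stroke at J2  (C1: C, integral causality)
b0 stroke at J1  (J2: last free bond brings flow in)
b2 stroke at I1  (J1: last free bond brings flow in)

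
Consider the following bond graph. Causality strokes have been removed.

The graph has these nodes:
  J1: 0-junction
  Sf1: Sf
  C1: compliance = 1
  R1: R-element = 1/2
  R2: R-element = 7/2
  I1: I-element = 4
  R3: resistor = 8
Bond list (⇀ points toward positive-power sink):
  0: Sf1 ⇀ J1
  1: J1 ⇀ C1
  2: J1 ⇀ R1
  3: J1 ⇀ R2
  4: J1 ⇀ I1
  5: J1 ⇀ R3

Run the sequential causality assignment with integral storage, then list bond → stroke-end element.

β0 |Sf1  (Sf1 fixes flow; stroke at Sf1)
β1 |J1  (C1 integral (e out))
β2 |R1  (J1 effort already set via bond 1)
β3 |R2  (common-e at J1 fixed by 1)
β4 |I1  (0-jn J1 has e-setter on 1)
β5 |R3  (common-e at J1 fixed by 1)

b0 stroke→Sf1
b1 stroke→J1
b2 stroke→R1
b3 stroke→R2
b4 stroke→I1
b5 stroke→R3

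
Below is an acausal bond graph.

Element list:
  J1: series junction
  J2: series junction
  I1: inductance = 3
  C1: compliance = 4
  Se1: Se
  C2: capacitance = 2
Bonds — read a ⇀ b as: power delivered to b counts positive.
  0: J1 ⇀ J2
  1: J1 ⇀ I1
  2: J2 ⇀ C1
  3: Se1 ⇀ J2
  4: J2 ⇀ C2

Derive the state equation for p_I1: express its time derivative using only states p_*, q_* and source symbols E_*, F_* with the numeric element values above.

dp_I1/dt = E_Se1 - q_C1/4 - q_C2/2

β3 →J2  (Se1 (Se) sets effort on bond)
β1 →I1  (I1 integral (f out))
β0 →J1  (J1 flow already set via bond 1)
β2 →J2  (J2 flow already set via bond 0)
β4 →J2  (J2: bond 0 brought flow, rest push out)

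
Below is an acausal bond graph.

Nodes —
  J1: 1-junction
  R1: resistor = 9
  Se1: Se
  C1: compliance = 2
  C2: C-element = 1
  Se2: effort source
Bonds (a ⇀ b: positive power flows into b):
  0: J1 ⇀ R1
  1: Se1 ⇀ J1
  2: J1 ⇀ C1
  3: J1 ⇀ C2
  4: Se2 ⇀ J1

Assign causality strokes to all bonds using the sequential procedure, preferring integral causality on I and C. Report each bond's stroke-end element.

#1 stroke at J1  (Se1 fixes effort; stroke away)
#4 stroke at J1  (Se2 fixes effort; stroke away)
#2 stroke at J1  (C1 integral (e out))
#3 stroke at J1  (C2 integral (e out))
#0 stroke at R1  (J1: last free bond brings flow in)

b0 |R1
b1 |J1
b2 |J1
b3 |J1
b4 |J1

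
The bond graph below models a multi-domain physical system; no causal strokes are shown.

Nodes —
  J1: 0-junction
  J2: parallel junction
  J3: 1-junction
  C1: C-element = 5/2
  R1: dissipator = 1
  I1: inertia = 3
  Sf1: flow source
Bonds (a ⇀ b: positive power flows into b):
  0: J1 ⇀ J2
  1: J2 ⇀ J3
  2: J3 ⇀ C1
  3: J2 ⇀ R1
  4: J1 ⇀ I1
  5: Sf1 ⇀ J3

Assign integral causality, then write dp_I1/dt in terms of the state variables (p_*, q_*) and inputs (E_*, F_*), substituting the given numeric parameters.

dp_I1/dt = -F_Sf1 - p_I1/3

β5 →Sf1  (Sf1 (Sf) sets flow on bond)
β1 →J3  (J3: bond 5 brought flow, rest push out)
β2 →J3  (J3 flow already set via bond 5)
β4 →I1  (I1 outputs flow p/I1)
β0 →J1  (closing 0-jn rule on J1)
β3 →J2  (J2 needs exactly one e-in)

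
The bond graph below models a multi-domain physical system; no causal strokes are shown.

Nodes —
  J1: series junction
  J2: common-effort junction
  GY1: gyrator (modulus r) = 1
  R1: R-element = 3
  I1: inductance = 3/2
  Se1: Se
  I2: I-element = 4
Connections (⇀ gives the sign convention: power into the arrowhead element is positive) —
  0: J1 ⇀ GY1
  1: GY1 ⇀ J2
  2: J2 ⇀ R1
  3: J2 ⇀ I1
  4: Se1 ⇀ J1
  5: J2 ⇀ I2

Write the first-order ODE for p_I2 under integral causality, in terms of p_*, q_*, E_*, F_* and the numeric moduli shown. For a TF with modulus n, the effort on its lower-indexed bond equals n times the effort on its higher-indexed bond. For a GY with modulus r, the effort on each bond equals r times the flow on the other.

b4 →J1  (Se1 (Se) sets effort on bond)
b0 →GY1  (J1: last free bond brings flow in)
b1 →GY1  (GY GY1: same side as bond 0)
b3 →I1  (prefer integral on I1)
b5 →I2  (I2 integral (f out))
b2 →J2  (closing 0-jn rule on J2)

dp_I2/dt = 3*E_Se1 - 2*p_I1 - 3*p_I2/4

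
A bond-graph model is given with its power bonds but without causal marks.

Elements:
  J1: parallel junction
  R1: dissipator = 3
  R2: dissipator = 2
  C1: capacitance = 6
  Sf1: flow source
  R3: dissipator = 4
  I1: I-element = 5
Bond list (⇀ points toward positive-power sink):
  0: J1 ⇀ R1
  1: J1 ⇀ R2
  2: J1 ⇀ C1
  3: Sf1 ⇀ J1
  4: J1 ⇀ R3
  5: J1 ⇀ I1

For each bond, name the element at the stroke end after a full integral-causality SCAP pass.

#0 stroke at R1
#1 stroke at R2
#2 stroke at J1
#3 stroke at Sf1
#4 stroke at R3
#5 stroke at I1

#3 |Sf1  (Sf1 (Sf) sets flow on bond)
#2 |J1  (C1 integral (e out))
#0 |R1  (J1 effort already set via bond 2)
#1 |R2  (common-e at J1 fixed by 2)
#4 |R3  (J1: bond 2 brought effort, rest push out)
#5 |I1  (common-e at J1 fixed by 2)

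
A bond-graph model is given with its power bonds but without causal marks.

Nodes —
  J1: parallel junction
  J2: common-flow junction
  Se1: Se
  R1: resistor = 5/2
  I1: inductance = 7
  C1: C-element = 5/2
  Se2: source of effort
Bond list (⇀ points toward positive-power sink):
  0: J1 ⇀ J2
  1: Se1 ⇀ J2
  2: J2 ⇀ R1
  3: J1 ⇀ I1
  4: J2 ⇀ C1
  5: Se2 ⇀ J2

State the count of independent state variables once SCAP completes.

2  (C1, I1 all integral)

bond 1 →J2  (source Se1 imposes e)
bond 5 →J2  (Se2 (Se) sets effort on bond)
bond 3 →I1  (I1: I, integral causality)
bond 0 →J1  (closing 0-jn rule on J1)
bond 2 →J2  (J2: bond 0 brought flow, rest push out)
bond 4 →J2  (1-jn J2 has f-setter on 0)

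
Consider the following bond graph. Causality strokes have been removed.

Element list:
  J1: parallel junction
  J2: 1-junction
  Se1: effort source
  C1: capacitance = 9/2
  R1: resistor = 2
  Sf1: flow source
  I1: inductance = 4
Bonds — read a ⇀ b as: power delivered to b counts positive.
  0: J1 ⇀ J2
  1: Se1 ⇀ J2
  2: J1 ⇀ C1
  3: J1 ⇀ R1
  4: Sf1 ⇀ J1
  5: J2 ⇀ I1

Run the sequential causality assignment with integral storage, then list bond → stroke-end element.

b0 |J2
b1 |J2
b2 |J1
b3 |R1
b4 |Sf1
b5 |I1

bond 1 →J2  (Se1 (Se) sets effort on bond)
bond 4 →Sf1  (Sf1: flow source, stroke at near end)
bond 2 →J1  (C1 outputs effort q/C1)
bond 0 →J2  (0-jn J1 has e-setter on 2)
bond 3 →R1  (J1: bond 2 brought effort, rest push out)
bond 5 →I1  (only one flow-in slot at J2)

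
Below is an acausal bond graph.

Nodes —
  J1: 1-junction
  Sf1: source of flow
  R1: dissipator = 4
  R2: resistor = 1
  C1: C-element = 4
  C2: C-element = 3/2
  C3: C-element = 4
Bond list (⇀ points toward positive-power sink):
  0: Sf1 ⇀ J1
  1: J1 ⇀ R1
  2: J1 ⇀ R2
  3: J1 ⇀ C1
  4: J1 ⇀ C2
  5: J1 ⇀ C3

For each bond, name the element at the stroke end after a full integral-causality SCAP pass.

β0 stroke at Sf1  (Sf1 fixes flow; stroke at Sf1)
β1 stroke at J1  (common-f at J1 fixed by 0)
β2 stroke at J1  (J1 flow already set via bond 0)
β3 stroke at J1  (J1: bond 0 brought flow, rest push out)
β4 stroke at J1  (1-jn J1 has f-setter on 0)
β5 stroke at J1  (J1: bond 0 brought flow, rest push out)

b0 stroke at Sf1
b1 stroke at J1
b2 stroke at J1
b3 stroke at J1
b4 stroke at J1
b5 stroke at J1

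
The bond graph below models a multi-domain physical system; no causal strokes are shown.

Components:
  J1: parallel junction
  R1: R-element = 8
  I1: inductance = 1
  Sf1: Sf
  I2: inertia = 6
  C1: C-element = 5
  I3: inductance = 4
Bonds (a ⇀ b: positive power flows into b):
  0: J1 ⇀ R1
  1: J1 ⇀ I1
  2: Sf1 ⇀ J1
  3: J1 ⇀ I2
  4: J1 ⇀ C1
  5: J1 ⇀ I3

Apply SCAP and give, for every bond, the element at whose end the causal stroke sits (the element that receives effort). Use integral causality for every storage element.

b2 stroke at Sf1  (Sf1 (Sf) sets flow on bond)
b1 stroke at I1  (I1 integral (f out))
b3 stroke at I2  (I2 integral (f out))
b4 stroke at J1  (C1 integral (e out))
b0 stroke at R1  (common-e at J1 fixed by 4)
b5 stroke at I3  (0-jn J1 has e-setter on 4)

bond 0 stroke at R1
bond 1 stroke at I1
bond 2 stroke at Sf1
bond 3 stroke at I2
bond 4 stroke at J1
bond 5 stroke at I3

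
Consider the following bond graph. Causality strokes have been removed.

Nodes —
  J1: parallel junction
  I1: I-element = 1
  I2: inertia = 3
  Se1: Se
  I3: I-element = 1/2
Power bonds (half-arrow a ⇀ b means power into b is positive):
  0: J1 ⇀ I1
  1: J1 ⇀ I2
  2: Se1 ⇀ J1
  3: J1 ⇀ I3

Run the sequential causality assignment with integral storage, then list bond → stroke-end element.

b2 |J1  (Se1 (Se) sets effort on bond)
b0 |I1  (J1 effort already set via bond 2)
b1 |I2  (0-jn J1 has e-setter on 2)
b3 |I3  (J1: bond 2 brought effort, rest push out)

#0 stroke→I1
#1 stroke→I2
#2 stroke→J1
#3 stroke→I3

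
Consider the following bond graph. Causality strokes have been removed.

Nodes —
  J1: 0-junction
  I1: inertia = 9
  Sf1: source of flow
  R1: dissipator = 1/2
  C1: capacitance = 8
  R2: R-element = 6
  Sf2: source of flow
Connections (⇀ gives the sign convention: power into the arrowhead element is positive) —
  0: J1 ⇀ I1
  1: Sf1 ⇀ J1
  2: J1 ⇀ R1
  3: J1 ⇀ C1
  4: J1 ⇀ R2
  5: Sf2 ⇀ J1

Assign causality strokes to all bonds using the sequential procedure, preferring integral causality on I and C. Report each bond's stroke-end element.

bond 0 stroke at I1
bond 1 stroke at Sf1
bond 2 stroke at R1
bond 3 stroke at J1
bond 4 stroke at R2
bond 5 stroke at Sf2

b1 stroke at Sf1  (Sf1 (Sf) sets flow on bond)
b5 stroke at Sf2  (Sf2 fixes flow; stroke at Sf2)
b0 stroke at I1  (I1 outputs flow p/I1)
b3 stroke at J1  (C1 outputs effort q/C1)
b2 stroke at R1  (common-e at J1 fixed by 3)
b4 stroke at R2  (common-e at J1 fixed by 3)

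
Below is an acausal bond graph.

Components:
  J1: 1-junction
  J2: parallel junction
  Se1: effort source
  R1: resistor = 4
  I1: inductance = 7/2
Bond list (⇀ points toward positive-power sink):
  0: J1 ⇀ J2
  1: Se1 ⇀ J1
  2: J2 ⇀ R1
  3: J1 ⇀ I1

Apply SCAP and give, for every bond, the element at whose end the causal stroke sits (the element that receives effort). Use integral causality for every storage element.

β0 stroke→J1
β1 stroke→J1
β2 stroke→J2
β3 stroke→I1

β1 →J1  (source Se1 imposes e)
β3 →I1  (I1 outputs flow p/I1)
β0 →J1  (common-f at J1 fixed by 3)
β2 →J2  (J2 needs exactly one e-in)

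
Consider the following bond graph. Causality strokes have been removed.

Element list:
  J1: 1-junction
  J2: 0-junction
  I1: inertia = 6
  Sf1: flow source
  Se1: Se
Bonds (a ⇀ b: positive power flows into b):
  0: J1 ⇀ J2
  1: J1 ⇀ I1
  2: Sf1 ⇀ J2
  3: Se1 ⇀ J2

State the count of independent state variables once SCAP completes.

β2 →Sf1  (source Sf1 imposes f)
β3 →J2  (Se1 (Se) sets effort on bond)
β0 →J1  (J2 effort already set via bond 3)
β1 →I1  (only one flow-in slot at J1)

1  (I1 all integral)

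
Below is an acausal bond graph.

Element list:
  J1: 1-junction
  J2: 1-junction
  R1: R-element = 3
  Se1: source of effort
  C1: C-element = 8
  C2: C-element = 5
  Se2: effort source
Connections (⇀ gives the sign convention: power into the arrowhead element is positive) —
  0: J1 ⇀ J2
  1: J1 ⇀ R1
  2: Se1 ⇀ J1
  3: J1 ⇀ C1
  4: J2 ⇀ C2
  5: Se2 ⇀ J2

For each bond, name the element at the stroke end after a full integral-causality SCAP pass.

#2 →J1  (Se1: effort source, stroke at far end)
#5 →J2  (Se2 fixes effort; stroke away)
#3 →J1  (prefer integral on C1)
#4 →J2  (prefer integral on C2)
#0 →J1  (only one flow-in slot at J2)
#1 →R1  (closing 1-jn rule on J1)

β0 →J1
β1 →R1
β2 →J1
β3 →J1
β4 →J2
β5 →J2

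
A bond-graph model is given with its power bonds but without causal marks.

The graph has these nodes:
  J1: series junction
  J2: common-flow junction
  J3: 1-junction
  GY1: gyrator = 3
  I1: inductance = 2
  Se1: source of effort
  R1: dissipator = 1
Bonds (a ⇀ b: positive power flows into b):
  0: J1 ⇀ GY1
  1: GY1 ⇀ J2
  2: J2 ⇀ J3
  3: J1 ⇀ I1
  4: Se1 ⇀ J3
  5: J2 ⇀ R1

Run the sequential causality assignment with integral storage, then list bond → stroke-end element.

#0 stroke→J1
#1 stroke→J2
#2 stroke→J2
#3 stroke→I1
#4 stroke→J3
#5 stroke→R1

b4 stroke at J3  (source Se1 imposes e)
b2 stroke at J2  (J3: last free bond brings flow in)
b3 stroke at I1  (I1 outputs flow p/I1)
b0 stroke at J1  (1-jn J1 has f-setter on 3)
b1 stroke at J2  (GY1 both-in/both-out from 0)
b5 stroke at R1  (J2 needs exactly one f-in)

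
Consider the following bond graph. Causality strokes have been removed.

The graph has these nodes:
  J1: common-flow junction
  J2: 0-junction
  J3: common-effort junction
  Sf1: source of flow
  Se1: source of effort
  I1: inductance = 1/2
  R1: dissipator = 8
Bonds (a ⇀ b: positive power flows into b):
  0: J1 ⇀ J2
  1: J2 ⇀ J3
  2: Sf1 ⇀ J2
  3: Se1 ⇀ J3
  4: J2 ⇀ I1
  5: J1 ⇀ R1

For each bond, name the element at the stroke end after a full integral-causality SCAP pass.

β0 |J1
β1 |J2
β2 |Sf1
β3 |J3
β4 |I1
β5 |R1

β2 stroke→Sf1  (Sf1: flow source, stroke at near end)
β3 stroke→J3  (Se1 fixes effort; stroke away)
β1 stroke→J2  (J3 effort already set via bond 3)
β0 stroke→J1  (J2: bond 1 brought effort, rest push out)
β4 stroke→I1  (J2: bond 1 brought effort, rest push out)
β5 stroke→R1  (closing 1-jn rule on J1)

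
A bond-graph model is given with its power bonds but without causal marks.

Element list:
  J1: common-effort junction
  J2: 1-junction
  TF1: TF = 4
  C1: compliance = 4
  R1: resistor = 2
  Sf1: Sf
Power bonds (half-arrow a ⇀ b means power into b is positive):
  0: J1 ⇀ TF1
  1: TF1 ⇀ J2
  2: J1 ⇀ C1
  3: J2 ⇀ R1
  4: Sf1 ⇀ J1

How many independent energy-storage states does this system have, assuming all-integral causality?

bond 4 stroke at Sf1  (source Sf1 imposes f)
bond 2 stroke at J1  (prefer integral on C1)
bond 0 stroke at TF1  (common-e at J1 fixed by 2)
bond 1 stroke at J2  (TF1 one-in-one-out from 0)
bond 3 stroke at R1  (closing 1-jn rule on J2)

1  (C1 all integral)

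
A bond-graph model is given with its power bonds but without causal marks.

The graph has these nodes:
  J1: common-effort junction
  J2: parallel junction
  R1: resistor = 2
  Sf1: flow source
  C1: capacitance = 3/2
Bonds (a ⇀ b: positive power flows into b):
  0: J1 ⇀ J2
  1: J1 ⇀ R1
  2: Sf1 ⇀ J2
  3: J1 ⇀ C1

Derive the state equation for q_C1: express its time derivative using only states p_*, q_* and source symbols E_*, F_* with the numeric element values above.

dq_C1/dt = F_Sf1 - q_C1/3

b2 |Sf1  (source Sf1 imposes f)
b0 |J2  (only one effort-in slot at J2)
b3 |J1  (C1: C, integral causality)
b1 |R1  (0-jn J1 has e-setter on 3)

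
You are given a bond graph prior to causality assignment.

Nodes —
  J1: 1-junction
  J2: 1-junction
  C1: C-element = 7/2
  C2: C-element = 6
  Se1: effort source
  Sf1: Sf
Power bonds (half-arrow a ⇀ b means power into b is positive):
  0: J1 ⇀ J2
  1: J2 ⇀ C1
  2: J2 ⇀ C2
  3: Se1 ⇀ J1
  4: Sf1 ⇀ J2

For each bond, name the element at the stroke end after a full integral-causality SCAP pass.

bond 3 stroke→J1  (Se1 fixes effort; stroke away)
bond 4 stroke→Sf1  (Sf1 fixes flow; stroke at Sf1)
bond 0 stroke→J2  (closing 1-jn rule on J1)
bond 1 stroke→J2  (1-jn J2 has f-setter on 4)
bond 2 stroke→J2  (J2 flow already set via bond 4)

#0 →J2
#1 →J2
#2 →J2
#3 →J1
#4 →Sf1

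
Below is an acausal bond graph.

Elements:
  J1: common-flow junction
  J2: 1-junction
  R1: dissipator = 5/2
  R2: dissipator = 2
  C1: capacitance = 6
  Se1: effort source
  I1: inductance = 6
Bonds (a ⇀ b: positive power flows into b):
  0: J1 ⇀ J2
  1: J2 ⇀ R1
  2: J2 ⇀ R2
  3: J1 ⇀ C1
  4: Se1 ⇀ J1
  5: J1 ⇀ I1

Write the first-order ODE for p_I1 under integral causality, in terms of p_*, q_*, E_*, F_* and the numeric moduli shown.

β4 stroke→J1  (Se1 (Se) sets effort on bond)
β3 stroke→J1  (C1 integral (e out))
β5 stroke→I1  (I1 outputs flow p/I1)
β0 stroke→J1  (J1 flow already set via bond 5)
β1 stroke→J2  (J2: bond 0 brought flow, rest push out)
β2 stroke→J2  (J2: bond 0 brought flow, rest push out)

dp_I1/dt = E_Se1 - 3*p_I1/4 - q_C1/6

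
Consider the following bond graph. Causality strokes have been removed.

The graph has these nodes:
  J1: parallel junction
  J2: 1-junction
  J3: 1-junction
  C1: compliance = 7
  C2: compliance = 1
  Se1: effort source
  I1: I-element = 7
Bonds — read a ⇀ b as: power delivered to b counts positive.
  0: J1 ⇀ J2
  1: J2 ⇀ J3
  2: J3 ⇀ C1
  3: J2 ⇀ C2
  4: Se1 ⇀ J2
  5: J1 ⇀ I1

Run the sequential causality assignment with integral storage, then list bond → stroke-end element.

#0 |J1
#1 |J2
#2 |J3
#3 |J2
#4 |J2
#5 |I1

β4 stroke→J2  (Se1 fixes effort; stroke away)
β2 stroke→J3  (prefer integral on C1)
β1 stroke→J2  (J3 needs exactly one f-in)
β3 stroke→J2  (C2 outputs effort q/C2)
β0 stroke→J1  (J2 needs exactly one f-in)
β5 stroke→I1  (J1: bond 0 brought effort, rest push out)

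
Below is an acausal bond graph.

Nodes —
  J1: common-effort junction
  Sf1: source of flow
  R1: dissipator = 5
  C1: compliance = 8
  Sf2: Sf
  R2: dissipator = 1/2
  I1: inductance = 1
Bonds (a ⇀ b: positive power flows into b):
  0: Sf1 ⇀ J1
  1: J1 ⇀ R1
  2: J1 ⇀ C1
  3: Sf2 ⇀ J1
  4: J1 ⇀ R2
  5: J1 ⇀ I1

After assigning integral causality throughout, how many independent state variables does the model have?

#0 stroke→Sf1  (Sf1 fixes flow; stroke at Sf1)
#3 stroke→Sf2  (Sf2: flow source, stroke at near end)
#2 stroke→J1  (C1: C, integral causality)
#1 stroke→R1  (J1 effort already set via bond 2)
#4 stroke→R2  (0-jn J1 has e-setter on 2)
#5 stroke→I1  (J1 effort already set via bond 2)

2  (C1, I1 all integral)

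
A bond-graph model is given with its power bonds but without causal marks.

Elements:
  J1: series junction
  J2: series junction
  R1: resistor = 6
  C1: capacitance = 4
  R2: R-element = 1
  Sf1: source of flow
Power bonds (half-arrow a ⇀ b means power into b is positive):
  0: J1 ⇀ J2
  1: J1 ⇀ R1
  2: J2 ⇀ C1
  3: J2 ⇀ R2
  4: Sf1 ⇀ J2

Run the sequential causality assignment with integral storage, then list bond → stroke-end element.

bond 0 stroke at J2
bond 1 stroke at J1
bond 2 stroke at J2
bond 3 stroke at J2
bond 4 stroke at Sf1

β4 stroke at Sf1  (source Sf1 imposes f)
β0 stroke at J2  (J2: bond 4 brought flow, rest push out)
β2 stroke at J2  (1-jn J2 has f-setter on 4)
β3 stroke at J2  (1-jn J2 has f-setter on 4)
β1 stroke at J1  (1-jn J1 has f-setter on 0)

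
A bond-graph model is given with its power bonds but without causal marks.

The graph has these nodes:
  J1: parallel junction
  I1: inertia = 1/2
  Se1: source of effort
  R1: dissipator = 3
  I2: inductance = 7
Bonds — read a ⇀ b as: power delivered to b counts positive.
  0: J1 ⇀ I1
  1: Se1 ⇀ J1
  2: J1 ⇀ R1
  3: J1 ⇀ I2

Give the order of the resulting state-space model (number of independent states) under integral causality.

2  (I1, I2 all integral)

bond 1 stroke→J1  (source Se1 imposes e)
bond 0 stroke→I1  (J1 effort already set via bond 1)
bond 2 stroke→R1  (common-e at J1 fixed by 1)
bond 3 stroke→I2  (common-e at J1 fixed by 1)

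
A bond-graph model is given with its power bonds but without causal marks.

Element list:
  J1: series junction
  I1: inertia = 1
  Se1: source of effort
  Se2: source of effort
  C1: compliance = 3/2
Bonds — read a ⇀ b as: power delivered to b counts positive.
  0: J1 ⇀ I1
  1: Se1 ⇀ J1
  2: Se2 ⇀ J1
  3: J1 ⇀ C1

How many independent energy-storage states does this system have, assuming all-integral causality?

β1 |J1  (Se1 (Se) sets effort on bond)
β2 |J1  (source Se2 imposes e)
β0 |I1  (I1 integral (f out))
β3 |J1  (common-f at J1 fixed by 0)

2  (C1, I1 all integral)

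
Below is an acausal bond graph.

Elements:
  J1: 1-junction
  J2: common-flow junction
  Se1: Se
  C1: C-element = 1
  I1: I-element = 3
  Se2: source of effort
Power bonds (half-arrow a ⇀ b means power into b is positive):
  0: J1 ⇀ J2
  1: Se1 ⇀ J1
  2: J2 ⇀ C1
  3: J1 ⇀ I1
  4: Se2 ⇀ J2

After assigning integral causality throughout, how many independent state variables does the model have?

2  (C1, I1 all integral)

β1 stroke→J1  (Se1: effort source, stroke at far end)
β4 stroke→J2  (Se2: effort source, stroke at far end)
β2 stroke→J2  (C1 outputs effort q/C1)
β0 stroke→J1  (J2: last free bond brings flow in)
β3 stroke→I1  (only one flow-in slot at J1)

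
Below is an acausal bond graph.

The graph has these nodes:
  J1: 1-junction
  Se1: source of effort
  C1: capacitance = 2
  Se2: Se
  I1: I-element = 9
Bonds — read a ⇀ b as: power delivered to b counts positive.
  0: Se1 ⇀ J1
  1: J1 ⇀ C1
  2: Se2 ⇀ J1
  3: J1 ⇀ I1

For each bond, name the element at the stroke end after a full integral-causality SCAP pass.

β0 stroke at J1
β1 stroke at J1
β2 stroke at J1
β3 stroke at I1

b0 →J1  (Se1: effort source, stroke at far end)
b2 →J1  (source Se2 imposes e)
b1 →J1  (C1 integral (e out))
b3 →I1  (J1: last free bond brings flow in)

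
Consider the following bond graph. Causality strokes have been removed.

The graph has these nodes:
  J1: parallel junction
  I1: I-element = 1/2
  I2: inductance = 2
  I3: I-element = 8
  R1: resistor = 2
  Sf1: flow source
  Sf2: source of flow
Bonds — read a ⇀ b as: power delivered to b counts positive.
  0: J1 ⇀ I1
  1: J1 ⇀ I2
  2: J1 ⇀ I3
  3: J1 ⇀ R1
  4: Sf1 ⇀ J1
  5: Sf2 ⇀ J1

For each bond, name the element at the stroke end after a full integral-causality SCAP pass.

b0 |I1
b1 |I2
b2 |I3
b3 |J1
b4 |Sf1
b5 |Sf2

β4 |Sf1  (source Sf1 imposes f)
β5 |Sf2  (Sf2: flow source, stroke at near end)
β0 |I1  (I1 outputs flow p/I1)
β1 |I2  (I2 outputs flow p/I2)
β2 |I3  (I3: I, integral causality)
β3 |J1  (closing 0-jn rule on J1)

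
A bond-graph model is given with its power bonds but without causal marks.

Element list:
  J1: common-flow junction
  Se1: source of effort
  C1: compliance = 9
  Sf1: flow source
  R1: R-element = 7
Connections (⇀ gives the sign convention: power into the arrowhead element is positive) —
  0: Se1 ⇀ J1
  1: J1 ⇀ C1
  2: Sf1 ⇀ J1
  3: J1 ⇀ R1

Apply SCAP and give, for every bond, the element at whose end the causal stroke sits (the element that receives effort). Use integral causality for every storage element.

b0 |J1  (Se1 fixes effort; stroke away)
b2 |Sf1  (Sf1 fixes flow; stroke at Sf1)
b1 |J1  (1-jn J1 has f-setter on 2)
b3 |J1  (1-jn J1 has f-setter on 2)

bond 0 →J1
bond 1 →J1
bond 2 →Sf1
bond 3 →J1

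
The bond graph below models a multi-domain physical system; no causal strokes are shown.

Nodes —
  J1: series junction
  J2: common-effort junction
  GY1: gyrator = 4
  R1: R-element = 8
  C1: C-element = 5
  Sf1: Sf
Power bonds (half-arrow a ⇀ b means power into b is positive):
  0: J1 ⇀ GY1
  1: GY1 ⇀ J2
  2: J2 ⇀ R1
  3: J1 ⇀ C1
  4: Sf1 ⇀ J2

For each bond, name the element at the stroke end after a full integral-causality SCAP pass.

β4 →Sf1  (Sf1: flow source, stroke at near end)
β3 →J1  (C1 integral (e out))
β0 →GY1  (J1: last free bond brings flow in)
β1 →GY1  (GY1 both-in/both-out from 0)
β2 →J2  (closing 0-jn rule on J2)

#0 |GY1
#1 |GY1
#2 |J2
#3 |J1
#4 |Sf1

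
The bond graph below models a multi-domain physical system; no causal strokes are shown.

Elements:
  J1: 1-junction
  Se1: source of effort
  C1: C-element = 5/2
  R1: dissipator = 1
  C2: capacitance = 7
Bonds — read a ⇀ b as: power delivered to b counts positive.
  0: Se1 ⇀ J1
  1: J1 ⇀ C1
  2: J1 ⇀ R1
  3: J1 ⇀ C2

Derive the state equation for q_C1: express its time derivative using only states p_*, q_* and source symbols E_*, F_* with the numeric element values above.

β0 stroke→J1  (Se1 fixes effort; stroke away)
β1 stroke→J1  (prefer integral on C1)
β3 stroke→J1  (prefer integral on C2)
β2 stroke→R1  (J1: last free bond brings flow in)

dq_C1/dt = E_Se1 - 2*q_C1/5 - q_C2/7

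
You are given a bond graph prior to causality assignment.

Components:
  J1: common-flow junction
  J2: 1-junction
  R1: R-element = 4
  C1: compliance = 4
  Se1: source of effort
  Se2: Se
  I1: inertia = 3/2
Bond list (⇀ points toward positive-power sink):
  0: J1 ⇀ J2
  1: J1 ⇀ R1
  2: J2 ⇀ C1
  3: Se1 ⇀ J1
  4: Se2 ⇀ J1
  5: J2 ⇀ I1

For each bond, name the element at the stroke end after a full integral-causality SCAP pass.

b0 |J2
b1 |J1
b2 |J2
b3 |J1
b4 |J1
b5 |I1

β3 stroke at J1  (Se1 fixes effort; stroke away)
β4 stroke at J1  (Se2: effort source, stroke at far end)
β2 stroke at J2  (C1: C, integral causality)
β5 stroke at I1  (prefer integral on I1)
β0 stroke at J2  (common-f at J2 fixed by 5)
β1 stroke at J1  (1-jn J1 has f-setter on 0)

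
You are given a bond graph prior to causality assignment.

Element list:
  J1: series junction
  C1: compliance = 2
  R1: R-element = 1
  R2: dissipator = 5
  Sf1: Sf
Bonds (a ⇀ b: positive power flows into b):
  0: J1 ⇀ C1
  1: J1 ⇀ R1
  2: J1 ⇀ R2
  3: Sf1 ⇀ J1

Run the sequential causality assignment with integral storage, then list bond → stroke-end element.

#0 stroke→J1
#1 stroke→J1
#2 stroke→J1
#3 stroke→Sf1

b3 →Sf1  (source Sf1 imposes f)
b0 →J1  (common-f at J1 fixed by 3)
b1 →J1  (J1: bond 3 brought flow, rest push out)
b2 →J1  (J1 flow already set via bond 3)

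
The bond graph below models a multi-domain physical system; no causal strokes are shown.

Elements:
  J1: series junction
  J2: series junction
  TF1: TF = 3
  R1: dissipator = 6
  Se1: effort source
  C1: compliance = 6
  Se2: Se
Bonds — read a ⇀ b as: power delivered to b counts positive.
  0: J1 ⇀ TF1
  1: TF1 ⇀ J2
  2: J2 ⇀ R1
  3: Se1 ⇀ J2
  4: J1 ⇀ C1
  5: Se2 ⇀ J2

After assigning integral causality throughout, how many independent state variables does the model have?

1  (C1 all integral)

β3 stroke at J2  (Se1 (Se) sets effort on bond)
β5 stroke at J2  (source Se2 imposes e)
β4 stroke at J1  (prefer integral on C1)
β0 stroke at TF1  (closing 1-jn rule on J1)
β1 stroke at J2  (through TF1, causality passes straight; one stroke at TF1)
β2 stroke at R1  (J2 needs exactly one f-in)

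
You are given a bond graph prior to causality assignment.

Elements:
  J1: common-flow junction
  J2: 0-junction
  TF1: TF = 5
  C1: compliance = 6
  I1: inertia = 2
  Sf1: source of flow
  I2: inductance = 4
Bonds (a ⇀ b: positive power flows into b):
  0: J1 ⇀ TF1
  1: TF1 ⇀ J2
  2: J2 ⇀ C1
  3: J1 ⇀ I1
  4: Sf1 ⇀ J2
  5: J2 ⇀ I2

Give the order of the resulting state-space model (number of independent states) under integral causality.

3  (C1, I1, I2 all integral)

#4 stroke→Sf1  (Sf1: flow source, stroke at near end)
#2 stroke→J2  (prefer integral on C1)
#1 stroke→TF1  (common-e at J2 fixed by 2)
#5 stroke→I2  (J2 effort already set via bond 2)
#0 stroke→J1  (TF TF1: opposite of bond 1)
#3 stroke→I1  (J1: last free bond brings flow in)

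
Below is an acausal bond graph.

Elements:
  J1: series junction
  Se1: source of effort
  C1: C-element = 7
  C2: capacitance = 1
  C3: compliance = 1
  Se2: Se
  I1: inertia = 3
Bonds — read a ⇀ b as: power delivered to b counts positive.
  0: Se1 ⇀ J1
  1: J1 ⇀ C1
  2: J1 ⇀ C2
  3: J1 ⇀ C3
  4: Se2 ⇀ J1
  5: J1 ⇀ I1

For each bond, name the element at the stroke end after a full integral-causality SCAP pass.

bond 0 →J1  (Se1 fixes effort; stroke away)
bond 4 →J1  (source Se2 imposes e)
bond 1 →J1  (C1 outputs effort q/C1)
bond 2 →J1  (C2: C, integral causality)
bond 3 →J1  (C3: C, integral causality)
bond 5 →I1  (only one flow-in slot at J1)

bond 0 |J1
bond 1 |J1
bond 2 |J1
bond 3 |J1
bond 4 |J1
bond 5 |I1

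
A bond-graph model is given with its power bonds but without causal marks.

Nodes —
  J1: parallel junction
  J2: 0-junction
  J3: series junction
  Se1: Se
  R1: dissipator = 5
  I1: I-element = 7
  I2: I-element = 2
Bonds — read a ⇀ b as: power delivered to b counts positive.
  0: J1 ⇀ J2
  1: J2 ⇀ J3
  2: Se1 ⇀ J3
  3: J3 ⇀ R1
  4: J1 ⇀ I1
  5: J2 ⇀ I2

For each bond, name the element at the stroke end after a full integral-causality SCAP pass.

β2 |J3  (source Se1 imposes e)
β4 |I1  (prefer integral on I1)
β0 |J1  (J1: last free bond brings effort in)
β5 |I2  (prefer integral on I2)
β1 |J2  (closing 0-jn rule on J2)
β3 |J3  (1-jn J3 has f-setter on 1)

β0 stroke→J1
β1 stroke→J2
β2 stroke→J3
β3 stroke→J3
β4 stroke→I1
β5 stroke→I2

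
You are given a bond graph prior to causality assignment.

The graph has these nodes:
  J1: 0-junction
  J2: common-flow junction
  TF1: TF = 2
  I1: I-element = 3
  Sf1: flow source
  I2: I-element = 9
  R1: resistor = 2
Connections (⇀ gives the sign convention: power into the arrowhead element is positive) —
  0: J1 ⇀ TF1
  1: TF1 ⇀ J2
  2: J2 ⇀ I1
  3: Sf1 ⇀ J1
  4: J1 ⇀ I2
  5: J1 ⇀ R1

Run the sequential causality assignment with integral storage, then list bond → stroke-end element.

#3 stroke→Sf1  (Sf1: flow source, stroke at near end)
#2 stroke→I1  (I1: I, integral causality)
#1 stroke→J2  (common-f at J2 fixed by 2)
#0 stroke→TF1  (TF1: transformer flips bond 1)
#4 stroke→I2  (prefer integral on I2)
#5 stroke→J1  (J1: last free bond brings effort in)

β0 stroke at TF1
β1 stroke at J2
β2 stroke at I1
β3 stroke at Sf1
β4 stroke at I2
β5 stroke at J1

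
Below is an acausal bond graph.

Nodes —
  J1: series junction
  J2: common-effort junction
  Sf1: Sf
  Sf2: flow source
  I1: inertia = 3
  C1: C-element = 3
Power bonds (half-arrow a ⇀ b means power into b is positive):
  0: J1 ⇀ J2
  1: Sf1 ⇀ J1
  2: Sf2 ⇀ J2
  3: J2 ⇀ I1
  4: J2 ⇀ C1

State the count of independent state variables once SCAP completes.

bond 1 stroke at Sf1  (Sf1 (Sf) sets flow on bond)
bond 2 stroke at Sf2  (source Sf2 imposes f)
bond 0 stroke at J1  (J1: bond 1 brought flow, rest push out)
bond 3 stroke at I1  (I1 integral (f out))
bond 4 stroke at J2  (closing 0-jn rule on J2)

2  (C1, I1 all integral)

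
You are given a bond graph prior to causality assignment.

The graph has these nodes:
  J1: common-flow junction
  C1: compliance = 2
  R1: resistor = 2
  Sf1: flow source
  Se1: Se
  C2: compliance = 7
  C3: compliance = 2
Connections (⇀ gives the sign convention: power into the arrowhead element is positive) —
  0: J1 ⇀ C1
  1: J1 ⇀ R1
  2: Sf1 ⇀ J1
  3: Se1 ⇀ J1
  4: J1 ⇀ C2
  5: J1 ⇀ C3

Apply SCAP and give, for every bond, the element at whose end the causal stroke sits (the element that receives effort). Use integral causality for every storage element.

bond 2 stroke→Sf1  (Sf1 fixes flow; stroke at Sf1)
bond 3 stroke→J1  (source Se1 imposes e)
bond 0 stroke→J1  (J1 flow already set via bond 2)
bond 1 stroke→J1  (1-jn J1 has f-setter on 2)
bond 4 stroke→J1  (J1: bond 2 brought flow, rest push out)
bond 5 stroke→J1  (J1 flow already set via bond 2)

bond 0 stroke→J1
bond 1 stroke→J1
bond 2 stroke→Sf1
bond 3 stroke→J1
bond 4 stroke→J1
bond 5 stroke→J1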